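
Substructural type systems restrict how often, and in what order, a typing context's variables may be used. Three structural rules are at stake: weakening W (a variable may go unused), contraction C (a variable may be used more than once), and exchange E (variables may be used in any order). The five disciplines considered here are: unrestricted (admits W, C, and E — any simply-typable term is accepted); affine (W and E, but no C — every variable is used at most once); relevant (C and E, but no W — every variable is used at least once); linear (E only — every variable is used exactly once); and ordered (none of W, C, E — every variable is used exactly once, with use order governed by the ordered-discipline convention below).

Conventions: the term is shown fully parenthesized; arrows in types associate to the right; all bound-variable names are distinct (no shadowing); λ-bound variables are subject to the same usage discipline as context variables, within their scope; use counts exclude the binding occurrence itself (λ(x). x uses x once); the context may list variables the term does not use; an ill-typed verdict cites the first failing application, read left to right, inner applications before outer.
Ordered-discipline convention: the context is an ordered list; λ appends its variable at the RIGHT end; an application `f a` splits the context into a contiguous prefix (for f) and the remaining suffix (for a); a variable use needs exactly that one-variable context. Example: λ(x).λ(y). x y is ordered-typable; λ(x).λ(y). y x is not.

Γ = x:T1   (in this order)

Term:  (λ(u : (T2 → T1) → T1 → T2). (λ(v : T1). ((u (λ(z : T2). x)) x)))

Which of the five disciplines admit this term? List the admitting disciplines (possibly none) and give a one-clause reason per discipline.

accepted by: unrestricted
counts: x: 2×, u (bound): 1×, v (bound): 0×, z (bound): 0×
uses in reading order: u, x, x
typing: well-typed — term : ((T2 → T1) → T1 → T2) → T1 → T2
ordered ✗ (needs contraction — x ×2; unused: v, z — weakening required)
linear ✗ (needs contraction — x ×2; unused: v, z — weakening required)
affine ✗ (needs contraction — x ×2)
relevant ✗ (unused: v, z — weakening required)
unrestricted ✓ (typability at ((T2 → T1) → T1 → T2) → T1 → T2 is all that's needed)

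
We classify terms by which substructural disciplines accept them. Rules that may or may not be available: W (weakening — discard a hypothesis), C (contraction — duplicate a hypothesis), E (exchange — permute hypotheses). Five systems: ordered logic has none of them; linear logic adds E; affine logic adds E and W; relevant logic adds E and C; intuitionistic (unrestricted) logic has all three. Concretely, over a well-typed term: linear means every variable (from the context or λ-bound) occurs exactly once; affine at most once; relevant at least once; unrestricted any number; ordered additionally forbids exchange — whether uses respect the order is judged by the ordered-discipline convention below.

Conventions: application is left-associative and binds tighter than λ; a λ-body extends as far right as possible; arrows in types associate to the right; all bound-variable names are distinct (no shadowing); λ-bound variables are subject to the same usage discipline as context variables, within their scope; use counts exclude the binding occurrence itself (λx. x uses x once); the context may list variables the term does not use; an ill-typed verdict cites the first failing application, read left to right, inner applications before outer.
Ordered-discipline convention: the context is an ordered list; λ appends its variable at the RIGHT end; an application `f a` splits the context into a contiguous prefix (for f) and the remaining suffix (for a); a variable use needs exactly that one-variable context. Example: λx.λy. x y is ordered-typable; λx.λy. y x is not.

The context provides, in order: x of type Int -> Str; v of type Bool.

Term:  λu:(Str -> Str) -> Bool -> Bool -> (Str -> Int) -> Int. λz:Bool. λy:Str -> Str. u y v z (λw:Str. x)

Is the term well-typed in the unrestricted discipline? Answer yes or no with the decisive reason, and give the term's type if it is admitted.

no — a type mismatch blocks all five
variable uses: x ×1, v ×1, u (λ-bound) ×1, z (λ-bound) ×1, y (λ-bound) ×1, w (λ-bound) ×0
use order (left to right): u, y, v, z, x
typing: ill-typed: an argument Str -> Int -> Str mismatches the expected Str -> Int
all disciplines: ordered ✗; linear ✗; affine ✗; relevant ✗; unrestricted ✗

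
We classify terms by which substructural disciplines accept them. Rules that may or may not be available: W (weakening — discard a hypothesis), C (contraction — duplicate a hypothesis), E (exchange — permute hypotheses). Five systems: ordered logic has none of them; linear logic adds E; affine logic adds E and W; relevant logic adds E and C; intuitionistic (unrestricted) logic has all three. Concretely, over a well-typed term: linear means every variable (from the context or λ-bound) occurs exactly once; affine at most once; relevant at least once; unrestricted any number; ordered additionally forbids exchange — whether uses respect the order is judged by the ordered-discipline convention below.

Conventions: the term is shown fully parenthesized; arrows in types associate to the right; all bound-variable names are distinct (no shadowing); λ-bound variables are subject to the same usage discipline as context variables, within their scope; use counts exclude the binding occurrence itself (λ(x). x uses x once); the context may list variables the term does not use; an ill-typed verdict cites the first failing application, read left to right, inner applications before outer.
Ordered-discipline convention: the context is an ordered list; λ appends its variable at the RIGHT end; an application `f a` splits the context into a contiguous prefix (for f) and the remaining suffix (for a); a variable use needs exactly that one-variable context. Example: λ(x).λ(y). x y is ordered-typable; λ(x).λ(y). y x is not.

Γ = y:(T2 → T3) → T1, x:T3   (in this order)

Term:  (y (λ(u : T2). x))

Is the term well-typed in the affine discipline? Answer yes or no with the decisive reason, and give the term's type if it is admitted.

yes — none of y, x, u used more than once; term : T1
variable uses: y: 1×, x: 1×, u (λ-bound): 0×
use order (left to right): y, x
typing: well-typed at T1
all disciplines: ordered ✗; linear ✗; affine ✓; relevant ✗; unrestricted ✓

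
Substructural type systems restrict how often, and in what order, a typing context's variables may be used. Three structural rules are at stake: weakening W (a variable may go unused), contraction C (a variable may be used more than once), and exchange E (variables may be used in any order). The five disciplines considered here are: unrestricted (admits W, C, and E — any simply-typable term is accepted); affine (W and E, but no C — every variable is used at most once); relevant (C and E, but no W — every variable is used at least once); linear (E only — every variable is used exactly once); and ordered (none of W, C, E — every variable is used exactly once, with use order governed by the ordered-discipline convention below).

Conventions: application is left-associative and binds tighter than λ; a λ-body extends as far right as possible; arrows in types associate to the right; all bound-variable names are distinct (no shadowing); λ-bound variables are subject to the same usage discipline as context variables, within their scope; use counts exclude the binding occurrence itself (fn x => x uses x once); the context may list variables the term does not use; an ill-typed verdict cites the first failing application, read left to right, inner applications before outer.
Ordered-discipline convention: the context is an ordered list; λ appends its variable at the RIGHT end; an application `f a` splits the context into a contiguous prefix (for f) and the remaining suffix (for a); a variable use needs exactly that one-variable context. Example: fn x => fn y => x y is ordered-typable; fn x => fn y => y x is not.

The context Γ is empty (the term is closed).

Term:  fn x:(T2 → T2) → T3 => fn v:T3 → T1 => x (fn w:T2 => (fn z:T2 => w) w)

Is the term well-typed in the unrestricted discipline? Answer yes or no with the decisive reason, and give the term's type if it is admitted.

yes — type-checks (((T2 → T2) → T3) → (T3 → T1) → T3) and nothing is barred; term : ((T2 → T2) → T3) → (T3 → T1) → T3
usage: x [bound]: 1; v [bound]: 0; w [bound]: 2; z [bound]: 0
left-to-right use order: x, w, w
typing: well-typed at ((T2 → T2) → T3) → (T3 → T1) → T3
per-discipline verdicts: ordered ✗ | linear ✗ | affine ✗ | relevant ✗ | unrestricted ✓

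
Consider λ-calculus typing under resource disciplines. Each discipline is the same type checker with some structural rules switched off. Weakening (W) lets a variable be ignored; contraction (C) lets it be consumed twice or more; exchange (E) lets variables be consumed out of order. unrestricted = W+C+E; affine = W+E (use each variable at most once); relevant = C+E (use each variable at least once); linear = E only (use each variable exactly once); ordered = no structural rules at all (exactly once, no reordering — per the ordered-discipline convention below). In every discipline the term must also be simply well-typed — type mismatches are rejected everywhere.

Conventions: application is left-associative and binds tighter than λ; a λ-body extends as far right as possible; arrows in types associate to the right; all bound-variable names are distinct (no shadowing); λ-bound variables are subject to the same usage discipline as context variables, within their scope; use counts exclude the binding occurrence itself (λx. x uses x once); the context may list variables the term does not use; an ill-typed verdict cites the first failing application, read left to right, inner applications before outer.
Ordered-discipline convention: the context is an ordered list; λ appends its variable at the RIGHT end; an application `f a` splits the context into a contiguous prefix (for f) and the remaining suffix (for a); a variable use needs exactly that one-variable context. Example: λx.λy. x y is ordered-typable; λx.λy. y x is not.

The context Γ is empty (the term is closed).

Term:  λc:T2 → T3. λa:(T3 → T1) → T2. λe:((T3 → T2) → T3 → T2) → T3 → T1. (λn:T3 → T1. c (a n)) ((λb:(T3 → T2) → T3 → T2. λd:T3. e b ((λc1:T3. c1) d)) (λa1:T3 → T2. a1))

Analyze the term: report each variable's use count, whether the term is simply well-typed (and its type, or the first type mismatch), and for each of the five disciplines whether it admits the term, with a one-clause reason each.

counts: c (λ-bound): 1×; a (λ-bound): 1×; e (λ-bound): 1×; n (λ-bound): 1×; b (λ-bound): 1×; d (λ-bound): 1×; c1 (λ-bound): 1×; a1 (λ-bound): 1×
left-to-right use order: c, a, n, e, b, c1, d, a1
typing: the term checks, with type (T2 → T3) → ((T3 → T1) → T2) → (((T3 → T2) → T3 → T2) → T3 → T1) → T3
ordered ✓ (one use each (c, a, e, n, b, d, c1, a1); ordered split holds)
linear ✓ (single use per variable (c, a, e, n, b, d, c1, a1))
affine ✓ (no duplicate uses among c, a, e, n, b, d, c1, a1)
relevant ✓ (c, a, e, n, b, d, c1, a1: all used, weakening unneeded)
unrestricted ✓ (typability at (T2 → T3) → ((T3 → T1) → T2) → (((T3 → T2) → T3 → T2) → T3 → T1) → T3 is all that's needed)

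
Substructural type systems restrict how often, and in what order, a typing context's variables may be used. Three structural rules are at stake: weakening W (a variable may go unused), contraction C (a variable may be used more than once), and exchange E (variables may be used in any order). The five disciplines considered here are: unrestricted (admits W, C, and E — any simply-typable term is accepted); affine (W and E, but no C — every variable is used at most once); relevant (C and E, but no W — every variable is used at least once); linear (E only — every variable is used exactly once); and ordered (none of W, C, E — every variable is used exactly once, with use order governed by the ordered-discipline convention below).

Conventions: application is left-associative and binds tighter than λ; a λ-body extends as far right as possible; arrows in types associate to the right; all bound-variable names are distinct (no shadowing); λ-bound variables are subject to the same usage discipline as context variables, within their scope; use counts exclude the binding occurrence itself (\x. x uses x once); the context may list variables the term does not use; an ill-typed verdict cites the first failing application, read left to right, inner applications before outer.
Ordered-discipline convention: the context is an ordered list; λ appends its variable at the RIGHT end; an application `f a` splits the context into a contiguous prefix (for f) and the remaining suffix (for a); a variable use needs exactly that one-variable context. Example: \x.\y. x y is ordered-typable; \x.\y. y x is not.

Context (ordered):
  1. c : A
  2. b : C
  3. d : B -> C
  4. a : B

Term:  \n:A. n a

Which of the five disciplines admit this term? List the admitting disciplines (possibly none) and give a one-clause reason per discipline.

admitted in: none
counts: c=0; b=0; d=0; a=1; n (bound)=1
uses in reading order: n, a
typing: ill-typed: non-arrow in function slot: A
ordered: ✗ — fails simple typing
linear: ✗ — a type mismatch blocks all five
affine: ✗ — the type mismatch rejects it
relevant: ✗ — not simply typable
unrestricted: ✗ — fails simple typing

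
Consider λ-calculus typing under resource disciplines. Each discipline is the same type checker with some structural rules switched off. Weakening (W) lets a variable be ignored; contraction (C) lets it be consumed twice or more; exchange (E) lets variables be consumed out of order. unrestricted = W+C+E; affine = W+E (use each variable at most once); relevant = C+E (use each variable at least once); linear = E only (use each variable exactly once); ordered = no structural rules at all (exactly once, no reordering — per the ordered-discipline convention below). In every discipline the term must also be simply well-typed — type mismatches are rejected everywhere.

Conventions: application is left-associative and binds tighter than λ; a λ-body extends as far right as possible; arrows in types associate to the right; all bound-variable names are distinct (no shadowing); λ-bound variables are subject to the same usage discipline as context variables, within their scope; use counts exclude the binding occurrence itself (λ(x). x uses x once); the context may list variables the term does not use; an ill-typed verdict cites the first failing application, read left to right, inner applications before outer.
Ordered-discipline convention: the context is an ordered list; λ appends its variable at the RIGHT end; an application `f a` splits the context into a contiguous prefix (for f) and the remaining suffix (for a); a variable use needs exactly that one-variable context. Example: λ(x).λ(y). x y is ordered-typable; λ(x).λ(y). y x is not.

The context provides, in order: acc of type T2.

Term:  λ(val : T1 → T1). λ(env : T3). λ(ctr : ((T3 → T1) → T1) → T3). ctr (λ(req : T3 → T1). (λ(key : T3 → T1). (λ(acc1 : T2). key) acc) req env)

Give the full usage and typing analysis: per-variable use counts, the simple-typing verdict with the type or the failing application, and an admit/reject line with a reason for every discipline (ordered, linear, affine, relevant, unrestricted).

use counts: acc: 1×; val [bound]: 0×; env [bound]: 1×; ctr [bound]: 1×; req [bound]: 1×; key [bound]: 1×; acc1 [bound]: 0×
left-to-right use order: ctr, key, acc, req, env
typing: ✓ — (T1 → T1) → T3 → (((T3 → T1) → T1) → T3) → T3
ordered ✗ (unused: val, acc1 — weakening required)
linear ✗ (unused: val, acc1 — weakening required)
affine ✓ (at most one use each (acc, val, env, ctr, req, key, acc1))
relevant ✗ (unused: val, acc1 — weakening required)
unrestricted ✓ (simply typable at (T1 → T1) → T3 → (((T3 → T1) → T1) → T3) → T3; W, C, E all held)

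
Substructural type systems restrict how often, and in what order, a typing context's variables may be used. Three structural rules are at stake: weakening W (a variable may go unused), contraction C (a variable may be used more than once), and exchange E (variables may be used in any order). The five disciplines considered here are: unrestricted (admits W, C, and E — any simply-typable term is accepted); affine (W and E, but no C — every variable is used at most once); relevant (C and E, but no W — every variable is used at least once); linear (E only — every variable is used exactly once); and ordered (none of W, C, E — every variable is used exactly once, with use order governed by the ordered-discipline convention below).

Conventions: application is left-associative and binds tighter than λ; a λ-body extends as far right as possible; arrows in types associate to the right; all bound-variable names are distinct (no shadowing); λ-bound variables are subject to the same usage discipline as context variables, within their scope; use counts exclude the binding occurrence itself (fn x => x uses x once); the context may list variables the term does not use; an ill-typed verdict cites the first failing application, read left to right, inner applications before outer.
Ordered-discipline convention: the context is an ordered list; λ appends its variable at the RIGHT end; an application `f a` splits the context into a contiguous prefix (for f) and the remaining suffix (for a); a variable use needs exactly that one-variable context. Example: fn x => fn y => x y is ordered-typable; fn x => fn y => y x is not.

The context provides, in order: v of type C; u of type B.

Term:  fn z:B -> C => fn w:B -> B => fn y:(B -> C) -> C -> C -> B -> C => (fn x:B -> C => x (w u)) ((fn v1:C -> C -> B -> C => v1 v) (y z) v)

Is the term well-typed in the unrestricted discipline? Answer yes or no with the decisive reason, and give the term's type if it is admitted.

yes — simply typable at (B -> C) -> (B -> B) -> ((B -> C) -> C -> C -> B -> C) -> C; W, C, E all held; term : (B -> C) -> (B -> B) -> ((B -> C) -> C -> C -> B -> C) -> C
counts: v=2, u=1, z (λ-bound)=1, w (λ-bound)=1, y (λ-bound)=1, x (λ-bound)=1, v1 (λ-bound)=1
order of uses: x, w, u, v1, v, y, z, v
typing: ✓ — (B -> C) -> (B -> B) -> ((B -> C) -> C -> C -> B -> C) -> C
across the five disciplines: ordered ✗; linear ✗; affine ✗; relevant ✓; unrestricted ✓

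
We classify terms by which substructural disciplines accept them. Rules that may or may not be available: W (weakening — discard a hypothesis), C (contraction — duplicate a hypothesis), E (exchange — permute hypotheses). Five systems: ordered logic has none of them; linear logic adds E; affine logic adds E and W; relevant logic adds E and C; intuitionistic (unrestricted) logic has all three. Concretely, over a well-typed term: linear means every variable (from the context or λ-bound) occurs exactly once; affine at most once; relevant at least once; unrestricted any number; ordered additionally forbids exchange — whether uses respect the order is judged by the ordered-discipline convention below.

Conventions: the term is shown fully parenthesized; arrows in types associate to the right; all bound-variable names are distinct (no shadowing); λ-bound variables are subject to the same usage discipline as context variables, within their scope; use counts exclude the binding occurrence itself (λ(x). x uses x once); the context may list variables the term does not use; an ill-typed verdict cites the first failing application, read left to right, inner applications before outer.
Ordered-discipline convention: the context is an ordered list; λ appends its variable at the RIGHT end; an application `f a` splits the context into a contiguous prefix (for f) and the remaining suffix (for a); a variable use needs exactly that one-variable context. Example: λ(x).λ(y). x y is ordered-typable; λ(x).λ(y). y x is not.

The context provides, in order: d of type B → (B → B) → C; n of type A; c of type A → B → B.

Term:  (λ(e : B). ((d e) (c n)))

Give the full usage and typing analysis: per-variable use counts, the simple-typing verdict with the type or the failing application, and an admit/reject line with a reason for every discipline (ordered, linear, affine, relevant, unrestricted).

variable uses: d ×1, n ×1, c ×1, e (bound) ×1
order of uses: d, e, c, n
typing: ✓ — B → C
ordered: ✗, no contiguous prefix/suffix split fits d, e, c, n
linear: ✓, single use per variable (d, n, c, e)
affine: ✓, d, n, c, e: no repeats, contraction unneeded
relevant: ✓, d, n, c, e: all used, weakening unneeded
unrestricted: ✓, well-typed at B → C; no restrictions here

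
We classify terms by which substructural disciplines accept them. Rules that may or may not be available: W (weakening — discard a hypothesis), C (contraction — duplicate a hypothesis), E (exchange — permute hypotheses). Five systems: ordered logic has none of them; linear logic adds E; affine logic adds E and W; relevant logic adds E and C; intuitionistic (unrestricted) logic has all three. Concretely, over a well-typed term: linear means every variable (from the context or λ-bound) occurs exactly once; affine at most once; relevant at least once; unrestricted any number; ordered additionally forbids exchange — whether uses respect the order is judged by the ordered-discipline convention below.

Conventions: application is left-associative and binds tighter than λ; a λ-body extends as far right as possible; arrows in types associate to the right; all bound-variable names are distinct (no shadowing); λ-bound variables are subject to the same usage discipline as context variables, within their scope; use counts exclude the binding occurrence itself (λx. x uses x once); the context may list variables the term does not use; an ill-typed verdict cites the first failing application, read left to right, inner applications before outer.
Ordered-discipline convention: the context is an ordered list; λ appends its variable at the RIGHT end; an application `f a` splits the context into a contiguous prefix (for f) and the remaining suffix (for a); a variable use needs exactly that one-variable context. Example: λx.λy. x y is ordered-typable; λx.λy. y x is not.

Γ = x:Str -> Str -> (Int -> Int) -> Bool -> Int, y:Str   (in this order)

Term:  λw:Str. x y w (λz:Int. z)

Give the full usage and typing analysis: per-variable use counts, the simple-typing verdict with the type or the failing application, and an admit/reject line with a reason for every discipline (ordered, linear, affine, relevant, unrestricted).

use counts: x: 1×, y: 1×, w [bound]: 1×, z [bound]: 1×
left-to-right use order: x, y, w, z
typing: well-typed at Str -> Bool -> Int
ordered: ✓ — one use each (x, y, w, z); ordered split holds
linear: ✓ — exactly-once usage across x, y, w, z
affine: ✓ — no duplicate uses among x, y, w, z
relevant: ✓ — x, y, w, z: all used, weakening unneeded
unrestricted: ✓ — well-typed at Str -> Bool -> Int; no restrictions here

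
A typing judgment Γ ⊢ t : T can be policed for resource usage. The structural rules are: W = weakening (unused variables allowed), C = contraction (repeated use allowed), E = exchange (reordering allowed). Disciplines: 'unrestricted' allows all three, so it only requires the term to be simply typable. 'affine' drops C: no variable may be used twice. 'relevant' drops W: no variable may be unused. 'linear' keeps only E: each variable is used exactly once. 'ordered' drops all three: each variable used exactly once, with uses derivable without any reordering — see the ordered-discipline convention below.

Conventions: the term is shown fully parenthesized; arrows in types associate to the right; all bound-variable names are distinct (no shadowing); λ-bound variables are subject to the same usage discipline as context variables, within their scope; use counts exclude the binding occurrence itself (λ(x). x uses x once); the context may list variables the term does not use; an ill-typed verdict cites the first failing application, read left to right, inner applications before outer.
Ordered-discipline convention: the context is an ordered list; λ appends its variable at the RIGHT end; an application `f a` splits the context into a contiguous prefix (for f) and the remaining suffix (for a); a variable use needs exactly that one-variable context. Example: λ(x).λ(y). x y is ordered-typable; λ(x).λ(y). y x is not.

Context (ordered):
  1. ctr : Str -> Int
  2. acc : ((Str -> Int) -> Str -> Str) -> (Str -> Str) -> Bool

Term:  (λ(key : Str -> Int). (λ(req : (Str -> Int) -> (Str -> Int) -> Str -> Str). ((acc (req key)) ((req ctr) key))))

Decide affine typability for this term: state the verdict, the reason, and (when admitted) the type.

no — needs contraction — key ×2, req ×2
variable uses: ctr ×1, acc ×1, key (bound) ×2, req (bound) ×2
use order (left to right): acc, req, key, req, ctr, key
typing: ✓ — (Str -> Int) -> ((Str -> Int) -> (Str -> Int) -> Str -> Str) -> Bool
across the five disciplines: ordered ✗, linear ✗, affine ✗, relevant ✓, unrestricted ✓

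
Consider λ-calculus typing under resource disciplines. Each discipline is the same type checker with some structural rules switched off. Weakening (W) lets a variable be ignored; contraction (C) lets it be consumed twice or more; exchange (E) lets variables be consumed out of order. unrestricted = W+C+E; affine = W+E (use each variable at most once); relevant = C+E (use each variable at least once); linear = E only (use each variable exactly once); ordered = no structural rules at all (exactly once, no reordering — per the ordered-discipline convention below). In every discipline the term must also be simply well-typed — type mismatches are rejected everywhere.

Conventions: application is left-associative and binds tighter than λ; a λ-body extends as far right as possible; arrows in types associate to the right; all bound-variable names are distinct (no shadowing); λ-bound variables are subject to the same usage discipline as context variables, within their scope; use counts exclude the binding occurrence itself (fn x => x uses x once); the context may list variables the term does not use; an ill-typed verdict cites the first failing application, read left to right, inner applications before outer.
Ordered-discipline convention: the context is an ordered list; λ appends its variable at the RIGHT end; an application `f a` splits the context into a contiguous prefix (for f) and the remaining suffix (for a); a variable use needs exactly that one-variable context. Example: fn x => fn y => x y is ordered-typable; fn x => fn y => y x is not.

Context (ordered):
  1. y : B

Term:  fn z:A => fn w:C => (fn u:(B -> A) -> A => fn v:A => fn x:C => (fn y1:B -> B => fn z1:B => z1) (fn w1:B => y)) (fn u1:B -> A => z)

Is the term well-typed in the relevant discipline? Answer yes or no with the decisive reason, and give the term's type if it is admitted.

no — w, u, v, x, y1, w1, u1 left unused
counts: y: 1×, z (bound): 1×, w (bound): 0×, u (bound): 0×, v (bound): 0×, x (bound): 0×, y1 (bound): 0×, z1 (bound): 1×, w1 (bound): 0×, u1 (bound): 0×
uses in reading order: z1, y, z
typing: well-typed — term : A -> C -> A -> C -> B -> B
across the five disciplines: ordered ✗; linear ✗; affine ✓; relevant ✗; unrestricted ✓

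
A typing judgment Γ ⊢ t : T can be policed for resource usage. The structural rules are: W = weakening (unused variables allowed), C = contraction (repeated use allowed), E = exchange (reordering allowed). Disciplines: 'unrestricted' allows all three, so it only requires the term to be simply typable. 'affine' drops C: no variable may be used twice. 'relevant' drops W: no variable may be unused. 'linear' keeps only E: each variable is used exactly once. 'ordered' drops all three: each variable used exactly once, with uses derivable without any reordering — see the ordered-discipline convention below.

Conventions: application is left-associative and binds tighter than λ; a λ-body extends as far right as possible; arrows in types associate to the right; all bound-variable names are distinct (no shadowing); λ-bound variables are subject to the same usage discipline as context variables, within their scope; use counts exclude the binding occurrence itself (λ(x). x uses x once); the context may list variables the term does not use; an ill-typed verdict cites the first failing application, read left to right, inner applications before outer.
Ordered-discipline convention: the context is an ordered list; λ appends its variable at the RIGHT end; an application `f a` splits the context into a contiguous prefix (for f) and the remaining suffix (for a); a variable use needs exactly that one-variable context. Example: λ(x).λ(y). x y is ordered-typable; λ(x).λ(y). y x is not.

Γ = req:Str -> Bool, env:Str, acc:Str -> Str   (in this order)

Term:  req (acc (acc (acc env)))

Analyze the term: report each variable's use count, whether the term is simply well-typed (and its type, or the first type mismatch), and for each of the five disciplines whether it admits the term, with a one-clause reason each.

usage: req: 1; env: 1; acc: 3
left-to-right use order: req, acc, acc, acc, env
typing: well-typed — term : Bool
ordered ✗ (needs contraction — acc ×3)
linear ✗ (needs contraction — acc ×3)
affine ✗ (needs contraction — acc ×3)
relevant ✓ (req, env, acc: all used, weakening unneeded)
unrestricted ✓ (typability at Bool is all that's needed)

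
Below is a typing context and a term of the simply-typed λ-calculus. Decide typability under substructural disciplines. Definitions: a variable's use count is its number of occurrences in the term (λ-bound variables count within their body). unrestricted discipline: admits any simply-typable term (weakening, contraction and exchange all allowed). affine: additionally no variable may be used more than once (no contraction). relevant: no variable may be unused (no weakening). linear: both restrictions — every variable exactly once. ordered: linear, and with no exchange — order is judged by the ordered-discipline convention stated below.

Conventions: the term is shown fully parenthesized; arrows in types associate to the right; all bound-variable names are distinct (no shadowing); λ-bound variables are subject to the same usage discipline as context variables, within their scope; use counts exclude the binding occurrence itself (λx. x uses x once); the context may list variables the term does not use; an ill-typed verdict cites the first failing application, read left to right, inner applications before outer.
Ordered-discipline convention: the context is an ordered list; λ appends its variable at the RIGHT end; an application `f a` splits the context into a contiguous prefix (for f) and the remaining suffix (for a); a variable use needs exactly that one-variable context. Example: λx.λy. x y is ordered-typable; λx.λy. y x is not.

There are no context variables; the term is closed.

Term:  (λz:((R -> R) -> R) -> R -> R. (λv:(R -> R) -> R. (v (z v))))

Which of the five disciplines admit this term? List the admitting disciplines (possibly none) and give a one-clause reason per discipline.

admitting disciplines: relevant, unrestricted
counts: z [bound] ×1, v [bound] ×2
order of uses: v, z, v
typing: the term checks, with type (((R -> R) -> R) -> R -> R) -> ((R -> R) -> R) -> R
ordered: ✗ — v ×2 used more than once (contraction)
linear: ✗ — v ×2 used more than once (contraction)
affine: ✗ — v ×2 used more than once (contraction)
relevant: ✓ — at least one use each (z, v)
unrestricted: ✓ — simply typable at (((R -> R) -> R) -> R -> R) -> ((R -> R) -> R) -> R; W, C, E all held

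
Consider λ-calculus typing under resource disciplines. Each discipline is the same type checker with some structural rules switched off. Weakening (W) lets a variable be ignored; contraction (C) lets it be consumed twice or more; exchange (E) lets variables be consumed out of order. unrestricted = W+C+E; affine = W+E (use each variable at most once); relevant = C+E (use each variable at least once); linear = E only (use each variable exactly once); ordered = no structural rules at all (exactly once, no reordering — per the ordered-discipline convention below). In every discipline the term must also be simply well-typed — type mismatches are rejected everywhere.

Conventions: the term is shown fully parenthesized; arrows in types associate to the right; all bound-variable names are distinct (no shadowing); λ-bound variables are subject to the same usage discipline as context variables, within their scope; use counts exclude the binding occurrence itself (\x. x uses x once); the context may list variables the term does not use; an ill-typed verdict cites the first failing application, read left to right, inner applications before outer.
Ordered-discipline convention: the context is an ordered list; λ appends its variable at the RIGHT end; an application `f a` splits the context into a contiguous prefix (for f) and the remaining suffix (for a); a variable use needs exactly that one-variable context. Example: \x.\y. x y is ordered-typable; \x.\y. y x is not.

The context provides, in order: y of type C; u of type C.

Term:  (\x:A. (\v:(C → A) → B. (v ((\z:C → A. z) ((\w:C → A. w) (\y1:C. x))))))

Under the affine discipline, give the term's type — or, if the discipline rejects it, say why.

term : A → ((C → A) → B) → B
use counts: y=0; u=0; x (λ-bound)=1; v (λ-bound)=1; z (λ-bound)=1; w (λ-bound)=1; y1 (λ-bound)=0
use order (left to right): v, z, w, x
typing: ✓ — A → ((C → A) → B) → B
all disciplines: ordered ✗ | linear ✗ | affine ✓ | relevant ✗ | unrestricted ✓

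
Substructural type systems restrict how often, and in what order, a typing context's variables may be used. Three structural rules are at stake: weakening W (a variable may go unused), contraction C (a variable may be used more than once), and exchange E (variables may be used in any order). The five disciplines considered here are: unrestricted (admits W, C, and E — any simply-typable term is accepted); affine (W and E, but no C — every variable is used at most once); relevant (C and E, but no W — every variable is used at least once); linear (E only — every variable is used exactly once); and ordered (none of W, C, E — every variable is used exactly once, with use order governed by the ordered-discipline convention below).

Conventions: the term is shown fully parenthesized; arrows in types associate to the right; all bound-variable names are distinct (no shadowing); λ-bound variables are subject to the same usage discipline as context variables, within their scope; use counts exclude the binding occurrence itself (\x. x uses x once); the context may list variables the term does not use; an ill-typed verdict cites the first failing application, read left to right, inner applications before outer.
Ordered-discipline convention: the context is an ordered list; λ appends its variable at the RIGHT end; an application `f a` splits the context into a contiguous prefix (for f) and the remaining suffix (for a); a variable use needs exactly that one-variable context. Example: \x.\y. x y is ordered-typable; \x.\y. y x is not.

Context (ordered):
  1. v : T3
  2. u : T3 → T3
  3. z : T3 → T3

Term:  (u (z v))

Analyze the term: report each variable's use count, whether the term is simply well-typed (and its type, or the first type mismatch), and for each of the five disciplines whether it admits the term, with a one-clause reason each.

usage: v=1; u=1; z=1
order of uses: u, z, v
typing: well-typed at T3
ordered: ✗, no contiguous prefix/suffix split fits u, z, v
linear: ✓, each of v, u, z used exactly once
affine: ✓, v, u, z: no repeats, contraction unneeded
relevant: ✓, none of v, u, z goes unused
unrestricted: ✓, type-checks (T3) and nothing is barred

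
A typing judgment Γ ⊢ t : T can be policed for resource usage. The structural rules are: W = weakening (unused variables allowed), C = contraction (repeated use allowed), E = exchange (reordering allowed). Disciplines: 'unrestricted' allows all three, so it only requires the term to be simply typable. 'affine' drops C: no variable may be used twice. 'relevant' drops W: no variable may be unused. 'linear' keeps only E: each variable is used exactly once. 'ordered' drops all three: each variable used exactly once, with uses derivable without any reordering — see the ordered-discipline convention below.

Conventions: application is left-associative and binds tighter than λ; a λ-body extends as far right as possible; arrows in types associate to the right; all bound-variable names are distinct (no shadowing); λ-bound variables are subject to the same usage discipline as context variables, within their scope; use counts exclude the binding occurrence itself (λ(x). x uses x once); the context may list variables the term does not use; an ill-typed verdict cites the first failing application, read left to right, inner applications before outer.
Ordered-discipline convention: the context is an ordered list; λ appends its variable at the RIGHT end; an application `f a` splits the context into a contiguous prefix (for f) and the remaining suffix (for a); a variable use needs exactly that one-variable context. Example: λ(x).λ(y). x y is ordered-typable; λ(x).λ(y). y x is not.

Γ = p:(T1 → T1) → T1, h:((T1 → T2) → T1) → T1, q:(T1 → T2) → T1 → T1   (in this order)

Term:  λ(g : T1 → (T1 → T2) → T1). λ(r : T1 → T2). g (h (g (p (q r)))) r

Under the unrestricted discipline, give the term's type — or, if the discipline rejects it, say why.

term : (T1 → (T1 → T2) → T1) → (T1 → T2) → T1
counts: p: 1×, h: 1×, q: 1×, g (bound): 2×, r (bound): 2×
uses in reading order: g, h, g, p, q, r, r
typing: well-typed — term : (T1 → (T1 → T2) → T1) → (T1 → T2) → T1
across the five disciplines: ordered ✗ | linear ✗ | affine ✗ | relevant ✓ | unrestricted ✓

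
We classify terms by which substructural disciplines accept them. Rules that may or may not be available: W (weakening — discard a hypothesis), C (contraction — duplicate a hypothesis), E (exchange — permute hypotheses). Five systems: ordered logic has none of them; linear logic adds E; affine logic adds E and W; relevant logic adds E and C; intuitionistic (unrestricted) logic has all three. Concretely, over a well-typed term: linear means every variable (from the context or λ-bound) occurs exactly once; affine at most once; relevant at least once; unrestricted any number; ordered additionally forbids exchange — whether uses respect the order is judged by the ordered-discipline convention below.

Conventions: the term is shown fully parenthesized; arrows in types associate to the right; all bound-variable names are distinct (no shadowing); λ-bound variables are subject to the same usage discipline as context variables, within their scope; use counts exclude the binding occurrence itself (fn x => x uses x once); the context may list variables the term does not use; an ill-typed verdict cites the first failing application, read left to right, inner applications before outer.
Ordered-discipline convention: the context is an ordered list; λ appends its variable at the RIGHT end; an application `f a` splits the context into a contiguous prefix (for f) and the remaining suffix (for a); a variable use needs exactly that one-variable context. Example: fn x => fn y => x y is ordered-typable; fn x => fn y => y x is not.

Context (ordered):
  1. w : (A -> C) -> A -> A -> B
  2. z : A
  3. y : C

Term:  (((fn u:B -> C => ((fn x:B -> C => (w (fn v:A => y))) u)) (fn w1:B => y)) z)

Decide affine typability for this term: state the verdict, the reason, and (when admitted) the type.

no — needs contraction — y ×2
usage: w: 1, z: 1, y: 2, u (bound): 1, x (bound): 0, v (bound): 0, w1 (bound): 0
uses in reading order: w, y, u, y, z
typing: ✓ — A -> B
summary: ordered ✗; linear ✗; affine ✗; relevant ✗; unrestricted ✓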